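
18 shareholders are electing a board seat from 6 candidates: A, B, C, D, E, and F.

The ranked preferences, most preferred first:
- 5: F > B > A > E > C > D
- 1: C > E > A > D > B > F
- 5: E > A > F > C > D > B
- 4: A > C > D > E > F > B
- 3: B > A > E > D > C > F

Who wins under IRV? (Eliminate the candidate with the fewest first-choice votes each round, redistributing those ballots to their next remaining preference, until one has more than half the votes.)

A

Round 1: A 4, B 3, C 1, D 0, E 5, F 5. D eliminated.
Round 2: A 4, B 3, C 1, E 5, F 5. C eliminated.
Round 3: A 4, B 3, E 6, F 5. B eliminated.
Round 4: A 7, E 6, F 5. F eliminated.
Round 5: A 12, E 6. A has a majority (≥10).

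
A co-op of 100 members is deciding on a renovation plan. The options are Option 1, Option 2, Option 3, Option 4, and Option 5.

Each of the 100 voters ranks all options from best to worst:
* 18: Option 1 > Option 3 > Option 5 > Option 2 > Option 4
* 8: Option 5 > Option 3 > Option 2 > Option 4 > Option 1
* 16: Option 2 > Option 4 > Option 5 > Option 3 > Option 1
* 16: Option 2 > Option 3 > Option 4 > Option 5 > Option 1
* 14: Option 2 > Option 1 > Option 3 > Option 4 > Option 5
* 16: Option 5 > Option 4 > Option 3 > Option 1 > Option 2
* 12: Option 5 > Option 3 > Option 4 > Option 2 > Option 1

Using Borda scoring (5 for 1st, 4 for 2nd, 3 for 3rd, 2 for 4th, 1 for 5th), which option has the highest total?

Option 3

Option 1: 18×5 + 8×1 + 16×1 + 16×1 + 14×4 + 16×2 + 12×1 = 230
Option 2: 18×2 + 8×3 + 16×5 + 16×5 + 14×5 + 16×1 + 12×2 = 330
Option 3: 18×4 + 8×4 + 16×2 + 16×4 + 14×3 + 16×3 + 12×4 = 338
Option 4: 18×1 + 8×2 + 16×4 + 16×3 + 14×2 + 16×4 + 12×3 = 274
Option 5: 18×3 + 8×5 + 16×3 + 16×2 + 14×1 + 16×5 + 12×5 = 328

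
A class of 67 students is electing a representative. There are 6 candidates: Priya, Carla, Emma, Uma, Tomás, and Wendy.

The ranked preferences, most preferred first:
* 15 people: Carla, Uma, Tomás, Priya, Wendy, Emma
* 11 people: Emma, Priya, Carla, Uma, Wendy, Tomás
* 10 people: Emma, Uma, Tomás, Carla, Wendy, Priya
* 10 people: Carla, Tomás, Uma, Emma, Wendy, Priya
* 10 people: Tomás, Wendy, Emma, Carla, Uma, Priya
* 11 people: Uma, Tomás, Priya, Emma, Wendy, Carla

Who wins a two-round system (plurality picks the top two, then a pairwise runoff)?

Round 1 first-place votes: Priya 0, Carla 25, Emma 21, Uma 11, Tomás 10, Wendy 0. Carla and Emma advance.
Runoff: Carla is ranked above Emma on 25 ballots, Emma above Carla on 42.

Emma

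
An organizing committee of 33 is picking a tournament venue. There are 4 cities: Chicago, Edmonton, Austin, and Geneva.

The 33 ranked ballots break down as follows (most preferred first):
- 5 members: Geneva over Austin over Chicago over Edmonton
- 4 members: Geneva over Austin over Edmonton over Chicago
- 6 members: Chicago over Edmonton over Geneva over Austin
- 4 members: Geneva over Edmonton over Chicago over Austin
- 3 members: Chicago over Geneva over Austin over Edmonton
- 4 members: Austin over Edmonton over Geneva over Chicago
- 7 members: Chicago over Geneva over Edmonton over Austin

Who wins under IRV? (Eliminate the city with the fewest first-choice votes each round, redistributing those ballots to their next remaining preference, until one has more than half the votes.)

Geneva

Round 1: Chicago 16, Edmonton 0, Austin 4, Geneva 13. Edmonton eliminated.
Round 2: Chicago 16, Austin 4, Geneva 13. Austin eliminated.
Round 3: Chicago 16, Geneva 17. Geneva has a majority (≥17).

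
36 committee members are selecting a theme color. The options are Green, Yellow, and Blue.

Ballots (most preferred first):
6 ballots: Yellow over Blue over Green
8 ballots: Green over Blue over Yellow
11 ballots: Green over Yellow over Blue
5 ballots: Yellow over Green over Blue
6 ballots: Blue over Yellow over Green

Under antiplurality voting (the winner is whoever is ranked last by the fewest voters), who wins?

Last-place votes: Green 12, Yellow 8, Blue 16.

Yellow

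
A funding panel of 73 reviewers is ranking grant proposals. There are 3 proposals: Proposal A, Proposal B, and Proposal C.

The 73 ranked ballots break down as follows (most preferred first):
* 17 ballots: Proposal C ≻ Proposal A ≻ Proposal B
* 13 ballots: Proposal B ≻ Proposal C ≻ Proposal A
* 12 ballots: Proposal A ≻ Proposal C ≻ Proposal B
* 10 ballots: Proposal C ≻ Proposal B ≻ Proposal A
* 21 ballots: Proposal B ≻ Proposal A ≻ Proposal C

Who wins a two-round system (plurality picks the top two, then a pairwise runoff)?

Proposal C

Round 1 first-place votes: Proposal A 12, Proposal B 34, Proposal C 27. Proposal B and Proposal C advance.
Runoff: Proposal B is ranked above Proposal C on 34 ballots, Proposal C above Proposal B on 39.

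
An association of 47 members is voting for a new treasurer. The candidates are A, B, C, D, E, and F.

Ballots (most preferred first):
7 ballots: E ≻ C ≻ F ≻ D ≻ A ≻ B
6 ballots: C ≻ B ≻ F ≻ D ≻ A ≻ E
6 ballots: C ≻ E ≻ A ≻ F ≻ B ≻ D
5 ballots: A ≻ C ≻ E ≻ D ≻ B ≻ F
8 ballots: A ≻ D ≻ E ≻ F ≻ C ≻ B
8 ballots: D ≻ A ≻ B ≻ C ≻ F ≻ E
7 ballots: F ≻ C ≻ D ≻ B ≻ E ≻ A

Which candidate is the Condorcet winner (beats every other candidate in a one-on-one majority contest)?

C

C vs A: 26–21
C vs B: 39–8
C vs D: 31–16
C vs E: 32–15
C vs F: 32–15
C beats every other candidate.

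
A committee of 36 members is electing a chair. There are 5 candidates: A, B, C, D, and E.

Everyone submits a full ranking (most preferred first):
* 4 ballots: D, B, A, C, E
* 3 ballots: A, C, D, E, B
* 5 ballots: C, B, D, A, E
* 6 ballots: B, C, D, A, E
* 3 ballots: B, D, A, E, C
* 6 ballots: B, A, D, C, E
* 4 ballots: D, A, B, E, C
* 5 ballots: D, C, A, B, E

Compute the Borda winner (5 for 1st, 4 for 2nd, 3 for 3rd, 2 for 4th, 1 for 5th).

A: 4×3 + 3×5 + 5×2 + 6×2 + 3×3 + 6×4 + 4×4 + 5×3 = 113
B: 4×4 + 3×1 + 5×4 + 6×5 + 3×5 + 6×5 + 4×3 + 5×2 = 136
C: 4×2 + 3×4 + 5×5 + 6×4 + 3×1 + 6×2 + 4×1 + 5×4 = 108
D: 4×5 + 3×3 + 5×3 + 6×3 + 3×4 + 6×3 + 4×5 + 5×5 = 137
E: 4×1 + 3×2 + 5×1 + 6×1 + 3×2 + 6×1 + 4×2 + 5×1 = 46

D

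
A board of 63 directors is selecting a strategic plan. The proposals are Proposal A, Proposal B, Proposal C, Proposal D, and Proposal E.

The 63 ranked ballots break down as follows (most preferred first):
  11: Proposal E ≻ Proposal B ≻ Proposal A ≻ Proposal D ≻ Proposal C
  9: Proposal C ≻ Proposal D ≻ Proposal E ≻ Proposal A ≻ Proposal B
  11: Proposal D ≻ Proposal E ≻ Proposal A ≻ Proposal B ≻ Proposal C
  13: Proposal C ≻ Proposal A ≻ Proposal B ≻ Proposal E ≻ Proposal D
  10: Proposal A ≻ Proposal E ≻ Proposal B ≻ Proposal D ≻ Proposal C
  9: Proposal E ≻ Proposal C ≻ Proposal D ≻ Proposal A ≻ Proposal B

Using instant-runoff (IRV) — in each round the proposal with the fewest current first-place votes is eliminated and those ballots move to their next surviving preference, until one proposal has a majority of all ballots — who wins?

Proposal E

Round 1: Proposal A 10, Proposal B 0, Proposal C 22, Proposal D 11, Proposal E 20. Proposal B eliminated.
Round 2: Proposal A 10, Proposal C 22, Proposal D 11, Proposal E 20. Proposal A eliminated.
Round 3: Proposal C 22, Proposal D 11, Proposal E 30. Proposal D eliminated.
Round 4: Proposal C 22, Proposal E 41. Proposal E has a majority (≥32).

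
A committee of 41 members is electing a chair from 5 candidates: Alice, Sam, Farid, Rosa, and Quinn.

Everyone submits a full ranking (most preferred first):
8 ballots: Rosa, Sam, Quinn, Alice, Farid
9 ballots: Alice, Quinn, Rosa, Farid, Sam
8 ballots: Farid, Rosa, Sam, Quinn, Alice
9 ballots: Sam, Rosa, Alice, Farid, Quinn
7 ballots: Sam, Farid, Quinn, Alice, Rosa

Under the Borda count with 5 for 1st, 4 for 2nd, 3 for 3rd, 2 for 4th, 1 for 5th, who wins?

Alice: 8×2 + 9×5 + 8×1 + 9×3 + 7×2 = 110
Sam: 8×4 + 9×1 + 8×3 + 9×5 + 7×5 = 145
Farid: 8×1 + 9×2 + 8×5 + 9×2 + 7×4 = 112
Rosa: 8×5 + 9×3 + 8×4 + 9×4 + 7×1 = 142
Quinn: 8×3 + 9×4 + 8×2 + 9×1 + 7×3 = 106

Sam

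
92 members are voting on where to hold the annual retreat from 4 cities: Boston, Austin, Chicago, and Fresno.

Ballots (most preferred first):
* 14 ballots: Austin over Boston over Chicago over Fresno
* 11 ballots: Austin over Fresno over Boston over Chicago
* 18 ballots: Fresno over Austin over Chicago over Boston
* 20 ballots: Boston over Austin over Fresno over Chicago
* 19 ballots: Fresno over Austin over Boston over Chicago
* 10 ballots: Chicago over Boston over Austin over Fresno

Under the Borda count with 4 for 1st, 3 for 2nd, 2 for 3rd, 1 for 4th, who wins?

Boston: 14×3 + 11×2 + 18×1 + 20×4 + 19×2 + 10×3 = 230
Austin: 14×4 + 11×4 + 18×3 + 20×3 + 19×3 + 10×2 = 291
Chicago: 14×2 + 11×1 + 18×2 + 20×1 + 19×1 + 10×4 = 154
Fresno: 14×1 + 11×3 + 18×4 + 20×2 + 19×4 + 10×1 = 245

Austin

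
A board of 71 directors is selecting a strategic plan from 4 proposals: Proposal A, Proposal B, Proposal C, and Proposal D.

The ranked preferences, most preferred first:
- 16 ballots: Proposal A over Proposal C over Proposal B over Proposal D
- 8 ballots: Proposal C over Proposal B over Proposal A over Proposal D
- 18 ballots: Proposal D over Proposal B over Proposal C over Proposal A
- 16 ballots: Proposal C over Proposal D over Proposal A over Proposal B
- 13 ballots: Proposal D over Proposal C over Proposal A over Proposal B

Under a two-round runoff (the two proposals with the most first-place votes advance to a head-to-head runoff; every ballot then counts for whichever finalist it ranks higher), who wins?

Proposal C

Round 1 first-place votes: Proposal A 16, Proposal B 0, Proposal C 24, Proposal D 31. Proposal D and Proposal C advance.
Runoff: Proposal D is ranked above Proposal C on 31 ballots, Proposal C above Proposal D on 40.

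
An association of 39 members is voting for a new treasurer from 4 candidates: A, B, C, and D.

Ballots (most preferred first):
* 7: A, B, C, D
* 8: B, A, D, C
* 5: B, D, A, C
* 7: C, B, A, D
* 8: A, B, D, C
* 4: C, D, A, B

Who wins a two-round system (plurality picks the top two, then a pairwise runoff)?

Round 1 first-place votes: A 15, B 13, C 11, D 0. A and B advance.
Runoff: A is ranked above B on 19 ballots, B above A on 20.

B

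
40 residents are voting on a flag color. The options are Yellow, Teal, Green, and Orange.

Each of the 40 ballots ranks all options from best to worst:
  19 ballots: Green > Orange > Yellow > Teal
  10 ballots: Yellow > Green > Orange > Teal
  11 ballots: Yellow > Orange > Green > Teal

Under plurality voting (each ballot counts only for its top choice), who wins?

Yellow

First-place votes: Yellow 21, Teal 0, Green 19, Orange 0.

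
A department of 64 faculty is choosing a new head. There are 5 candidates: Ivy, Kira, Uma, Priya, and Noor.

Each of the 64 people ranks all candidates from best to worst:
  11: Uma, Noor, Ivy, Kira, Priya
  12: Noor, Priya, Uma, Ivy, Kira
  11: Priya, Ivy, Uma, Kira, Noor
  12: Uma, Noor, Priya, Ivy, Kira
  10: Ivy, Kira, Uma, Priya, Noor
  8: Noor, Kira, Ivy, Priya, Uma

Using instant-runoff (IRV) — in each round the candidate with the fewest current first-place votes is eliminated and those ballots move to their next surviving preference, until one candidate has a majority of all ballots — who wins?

Uma

Round 1: Ivy 10, Kira 0, Uma 23, Priya 11, Noor 20. Kira eliminated.
Round 2: Ivy 10, Uma 23, Priya 11, Noor 20. Ivy eliminated.
Round 3: Uma 33, Priya 11, Noor 20. Uma has a majority (≥33).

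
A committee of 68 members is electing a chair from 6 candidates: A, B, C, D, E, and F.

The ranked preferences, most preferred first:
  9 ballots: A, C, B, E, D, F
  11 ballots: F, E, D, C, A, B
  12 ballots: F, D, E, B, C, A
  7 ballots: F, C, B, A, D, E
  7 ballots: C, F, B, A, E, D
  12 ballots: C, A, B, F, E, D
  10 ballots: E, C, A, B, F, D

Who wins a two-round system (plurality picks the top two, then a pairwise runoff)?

Round 1 first-place votes: A 9, B 0, C 19, D 0, E 10, F 30. F and C advance.
Runoff: F is ranked above C on 30 ballots, C above F on 38.

C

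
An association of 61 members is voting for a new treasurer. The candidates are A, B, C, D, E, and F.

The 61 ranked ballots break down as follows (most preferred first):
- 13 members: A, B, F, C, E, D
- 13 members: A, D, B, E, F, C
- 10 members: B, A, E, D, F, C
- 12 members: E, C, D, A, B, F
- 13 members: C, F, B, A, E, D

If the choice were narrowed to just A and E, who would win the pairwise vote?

A

A is ranked above E on 49 ballots; E above A on 12.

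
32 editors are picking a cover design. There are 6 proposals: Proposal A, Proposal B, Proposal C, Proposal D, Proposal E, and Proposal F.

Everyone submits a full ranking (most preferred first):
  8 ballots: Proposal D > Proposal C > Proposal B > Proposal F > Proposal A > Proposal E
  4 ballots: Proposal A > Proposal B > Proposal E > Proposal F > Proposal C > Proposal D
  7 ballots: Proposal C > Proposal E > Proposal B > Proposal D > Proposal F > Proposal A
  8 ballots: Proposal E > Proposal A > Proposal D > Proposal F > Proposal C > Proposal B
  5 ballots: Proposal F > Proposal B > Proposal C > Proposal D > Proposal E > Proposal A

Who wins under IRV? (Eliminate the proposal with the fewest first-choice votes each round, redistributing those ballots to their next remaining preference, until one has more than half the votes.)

Round 1: Proposal A 4, Proposal B 0, Proposal C 7, Proposal D 8, Proposal E 8, Proposal F 5. Proposal B eliminated.
Round 2: Proposal A 4, Proposal C 7, Proposal D 8, Proposal E 8, Proposal F 5. Proposal A eliminated.
Round 3: Proposal C 7, Proposal D 8, Proposal E 12, Proposal F 5. Proposal F eliminated.
Round 4: Proposal C 12, Proposal D 8, Proposal E 12. Proposal D eliminated.
Round 5: Proposal C 20, Proposal E 12. Proposal C has a majority (≥17).

Proposal C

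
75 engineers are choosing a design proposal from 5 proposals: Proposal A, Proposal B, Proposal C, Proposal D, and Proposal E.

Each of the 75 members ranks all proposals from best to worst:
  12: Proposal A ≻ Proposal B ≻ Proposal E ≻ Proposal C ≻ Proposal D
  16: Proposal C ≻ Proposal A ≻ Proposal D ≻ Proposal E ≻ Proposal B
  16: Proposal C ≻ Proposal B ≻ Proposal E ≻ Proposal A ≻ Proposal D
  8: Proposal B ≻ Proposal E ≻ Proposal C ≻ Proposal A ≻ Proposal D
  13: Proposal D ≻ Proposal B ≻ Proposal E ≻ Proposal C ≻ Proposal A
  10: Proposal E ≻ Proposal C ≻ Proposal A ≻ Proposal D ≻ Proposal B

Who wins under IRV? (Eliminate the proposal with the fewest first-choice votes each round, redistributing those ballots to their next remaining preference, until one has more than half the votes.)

Proposal E

Round 1: Proposal A 12, Proposal B 8, Proposal C 32, Proposal D 13, Proposal E 10. Proposal B eliminated.
Round 2: Proposal A 12, Proposal C 32, Proposal D 13, Proposal E 18. Proposal A eliminated.
Round 3: Proposal C 32, Proposal D 13, Proposal E 30. Proposal D eliminated.
Round 4: Proposal C 32, Proposal E 43. Proposal E has a majority (≥38).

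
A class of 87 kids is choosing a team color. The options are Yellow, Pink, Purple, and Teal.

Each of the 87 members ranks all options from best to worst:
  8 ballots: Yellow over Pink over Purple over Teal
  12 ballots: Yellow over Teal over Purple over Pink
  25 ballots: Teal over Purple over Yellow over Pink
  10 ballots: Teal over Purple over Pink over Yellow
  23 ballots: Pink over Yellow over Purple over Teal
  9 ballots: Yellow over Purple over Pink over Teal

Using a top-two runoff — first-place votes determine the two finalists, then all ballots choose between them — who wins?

Yellow

Round 1 first-place votes: Yellow 29, Pink 23, Purple 0, Teal 35. Teal and Yellow advance.
Runoff: Teal is ranked above Yellow on 35 ballots, Yellow above Teal on 52.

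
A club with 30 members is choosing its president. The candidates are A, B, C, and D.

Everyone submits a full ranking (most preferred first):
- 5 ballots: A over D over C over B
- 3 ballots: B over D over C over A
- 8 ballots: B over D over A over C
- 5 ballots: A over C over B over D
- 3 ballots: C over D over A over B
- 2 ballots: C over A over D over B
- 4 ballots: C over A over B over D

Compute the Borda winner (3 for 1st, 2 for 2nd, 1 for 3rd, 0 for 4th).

A

A: 5×3 + 3×0 + 8×1 + 5×3 + 3×1 + 2×2 + 4×2 = 53
B: 5×0 + 3×3 + 8×3 + 5×1 + 3×0 + 2×0 + 4×1 = 42
C: 5×1 + 3×1 + 8×0 + 5×2 + 3×3 + 2×3 + 4×3 = 45
D: 5×2 + 3×2 + 8×2 + 5×0 + 3×2 + 2×1 + 4×0 = 40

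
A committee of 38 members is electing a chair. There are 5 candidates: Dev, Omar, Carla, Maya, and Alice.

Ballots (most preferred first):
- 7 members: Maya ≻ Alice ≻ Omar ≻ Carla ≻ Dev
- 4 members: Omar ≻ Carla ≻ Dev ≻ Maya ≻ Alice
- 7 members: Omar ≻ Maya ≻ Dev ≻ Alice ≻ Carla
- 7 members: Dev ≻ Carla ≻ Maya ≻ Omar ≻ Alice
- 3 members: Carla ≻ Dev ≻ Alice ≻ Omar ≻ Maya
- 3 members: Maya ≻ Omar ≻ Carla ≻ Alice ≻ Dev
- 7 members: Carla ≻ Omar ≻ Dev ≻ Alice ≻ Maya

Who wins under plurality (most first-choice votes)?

Omar

First-place votes: Dev 7, Omar 11, Carla 10, Maya 10, Alice 0.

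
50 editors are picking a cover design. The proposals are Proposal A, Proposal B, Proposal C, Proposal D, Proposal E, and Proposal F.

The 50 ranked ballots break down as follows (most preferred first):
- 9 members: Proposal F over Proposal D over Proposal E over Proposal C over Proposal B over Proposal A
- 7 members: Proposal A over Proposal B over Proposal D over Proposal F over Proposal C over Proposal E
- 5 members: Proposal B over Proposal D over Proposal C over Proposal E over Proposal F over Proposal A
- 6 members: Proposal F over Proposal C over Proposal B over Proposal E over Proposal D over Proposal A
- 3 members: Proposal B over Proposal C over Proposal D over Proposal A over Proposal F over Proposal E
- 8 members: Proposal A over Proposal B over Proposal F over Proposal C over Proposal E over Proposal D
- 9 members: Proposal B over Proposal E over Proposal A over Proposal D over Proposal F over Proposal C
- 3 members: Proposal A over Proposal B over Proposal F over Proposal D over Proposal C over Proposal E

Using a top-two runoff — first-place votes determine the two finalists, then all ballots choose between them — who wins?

Round 1 first-place votes: Proposal A 18, Proposal B 17, Proposal C 0, Proposal D 0, Proposal E 0, Proposal F 15. Proposal A and Proposal B advance.
Runoff: Proposal A is ranked above Proposal B on 18 ballots, Proposal B above Proposal A on 32.

Proposal B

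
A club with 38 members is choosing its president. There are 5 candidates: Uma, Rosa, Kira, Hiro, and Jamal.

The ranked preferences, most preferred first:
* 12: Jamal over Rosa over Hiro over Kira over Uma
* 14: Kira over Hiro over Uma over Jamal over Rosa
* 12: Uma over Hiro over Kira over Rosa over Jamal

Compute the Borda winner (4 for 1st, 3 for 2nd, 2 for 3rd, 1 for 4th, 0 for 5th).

Uma: 12×0 + 14×2 + 12×4 = 76
Rosa: 12×3 + 14×0 + 12×1 = 48
Kira: 12×1 + 14×4 + 12×2 = 92
Hiro: 12×2 + 14×3 + 12×3 = 102
Jamal: 12×4 + 14×1 + 12×0 = 62

Hiro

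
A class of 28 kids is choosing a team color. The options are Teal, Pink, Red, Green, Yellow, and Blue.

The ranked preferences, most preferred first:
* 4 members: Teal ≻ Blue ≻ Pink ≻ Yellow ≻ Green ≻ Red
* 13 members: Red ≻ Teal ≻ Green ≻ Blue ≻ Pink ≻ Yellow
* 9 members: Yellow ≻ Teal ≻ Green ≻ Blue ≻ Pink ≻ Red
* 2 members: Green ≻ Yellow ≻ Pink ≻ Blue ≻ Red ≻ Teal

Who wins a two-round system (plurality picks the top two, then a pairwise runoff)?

Round 1 first-place votes: Teal 4, Pink 0, Red 13, Green 2, Yellow 9, Blue 0. Red and Yellow advance.
Runoff: Red is ranked above Yellow on 13 ballots, Yellow above Red on 15.

Yellow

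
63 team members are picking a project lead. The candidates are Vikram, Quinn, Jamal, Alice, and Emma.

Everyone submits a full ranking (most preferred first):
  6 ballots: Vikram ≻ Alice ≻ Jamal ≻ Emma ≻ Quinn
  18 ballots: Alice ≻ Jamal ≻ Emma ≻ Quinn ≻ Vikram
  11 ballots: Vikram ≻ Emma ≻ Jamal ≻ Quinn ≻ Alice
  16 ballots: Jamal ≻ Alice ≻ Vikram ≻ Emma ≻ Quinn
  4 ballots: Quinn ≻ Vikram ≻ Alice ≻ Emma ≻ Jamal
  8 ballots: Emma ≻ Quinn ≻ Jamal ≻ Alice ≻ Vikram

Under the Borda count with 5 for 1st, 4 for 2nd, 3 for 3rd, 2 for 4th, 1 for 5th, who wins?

Jamal

Vikram: 6×5 + 18×1 + 11×5 + 16×3 + 4×4 + 8×1 = 175
Quinn: 6×1 + 18×2 + 11×2 + 16×1 + 4×5 + 8×4 = 132
Jamal: 6×3 + 18×4 + 11×3 + 16×5 + 4×1 + 8×3 = 231
Alice: 6×4 + 18×5 + 11×1 + 16×4 + 4×3 + 8×2 = 217
Emma: 6×2 + 18×3 + 11×4 + 16×2 + 4×2 + 8×5 = 190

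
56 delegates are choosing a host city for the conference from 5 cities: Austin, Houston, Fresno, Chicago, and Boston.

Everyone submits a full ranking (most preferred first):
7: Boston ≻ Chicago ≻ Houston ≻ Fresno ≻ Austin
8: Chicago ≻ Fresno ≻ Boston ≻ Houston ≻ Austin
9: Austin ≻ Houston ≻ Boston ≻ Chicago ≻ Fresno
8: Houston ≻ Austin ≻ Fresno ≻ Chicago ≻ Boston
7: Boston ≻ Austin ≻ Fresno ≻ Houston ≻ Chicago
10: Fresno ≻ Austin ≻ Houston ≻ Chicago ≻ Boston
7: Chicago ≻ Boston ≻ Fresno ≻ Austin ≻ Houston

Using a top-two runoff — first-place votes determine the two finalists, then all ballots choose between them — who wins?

Chicago

Round 1 first-place votes: Austin 9, Houston 8, Fresno 10, Chicago 15, Boston 14. Chicago and Boston advance.
Runoff: Chicago is ranked above Boston on 33 ballots, Boston above Chicago on 23.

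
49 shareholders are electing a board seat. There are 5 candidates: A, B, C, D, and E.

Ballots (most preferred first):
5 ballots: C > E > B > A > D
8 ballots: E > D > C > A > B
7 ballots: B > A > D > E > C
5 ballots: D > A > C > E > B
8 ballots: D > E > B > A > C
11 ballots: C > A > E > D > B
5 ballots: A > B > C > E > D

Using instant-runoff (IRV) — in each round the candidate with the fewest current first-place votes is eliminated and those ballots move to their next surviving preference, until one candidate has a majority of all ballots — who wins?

Round 1: A 5, B 7, C 16, D 13, E 8. A eliminated.
Round 2: B 12, C 16, D 13, E 8. E eliminated.
Round 3: B 12, C 16, D 21. B eliminated.
Round 4: C 21, D 28. D has a majority (≥25).

D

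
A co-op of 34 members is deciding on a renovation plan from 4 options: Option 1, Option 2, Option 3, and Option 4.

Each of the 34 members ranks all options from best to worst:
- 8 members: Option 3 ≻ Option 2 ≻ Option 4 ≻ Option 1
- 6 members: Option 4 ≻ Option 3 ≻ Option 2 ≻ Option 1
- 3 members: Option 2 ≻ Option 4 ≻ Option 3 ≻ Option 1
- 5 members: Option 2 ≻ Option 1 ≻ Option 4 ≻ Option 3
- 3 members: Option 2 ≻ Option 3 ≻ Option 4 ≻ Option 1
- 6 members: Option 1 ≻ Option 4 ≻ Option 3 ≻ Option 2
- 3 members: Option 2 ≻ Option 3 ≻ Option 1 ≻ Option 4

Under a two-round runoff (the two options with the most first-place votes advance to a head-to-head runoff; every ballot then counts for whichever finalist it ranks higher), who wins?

Option 3

Round 1 first-place votes: Option 1 6, Option 2 14, Option 3 8, Option 4 6. Option 2 and Option 3 advance.
Runoff: Option 2 is ranked above Option 3 on 14 ballots, Option 3 above Option 2 on 20.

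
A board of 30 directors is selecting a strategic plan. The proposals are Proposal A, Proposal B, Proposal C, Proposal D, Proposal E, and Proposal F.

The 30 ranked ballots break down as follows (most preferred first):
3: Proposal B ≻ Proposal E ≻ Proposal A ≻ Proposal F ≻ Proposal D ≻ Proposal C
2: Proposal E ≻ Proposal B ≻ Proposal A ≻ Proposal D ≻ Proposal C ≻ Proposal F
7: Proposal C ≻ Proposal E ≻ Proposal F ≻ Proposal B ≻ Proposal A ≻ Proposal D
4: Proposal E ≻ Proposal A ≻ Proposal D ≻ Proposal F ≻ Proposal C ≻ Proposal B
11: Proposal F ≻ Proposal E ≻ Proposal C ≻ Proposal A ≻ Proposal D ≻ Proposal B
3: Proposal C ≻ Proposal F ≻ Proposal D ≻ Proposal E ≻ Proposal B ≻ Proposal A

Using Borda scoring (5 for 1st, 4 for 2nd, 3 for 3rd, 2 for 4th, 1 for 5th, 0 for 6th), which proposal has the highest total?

Proposal E

Proposal A: 3×3 + 2×3 + 7×1 + 4×4 + 11×2 + 3×0 = 60
Proposal B: 3×5 + 2×4 + 7×2 + 4×0 + 11×0 + 3×1 = 40
Proposal C: 3×0 + 2×1 + 7×5 + 4×1 + 11×3 + 3×5 = 89
Proposal D: 3×1 + 2×2 + 7×0 + 4×3 + 11×1 + 3×3 = 39
Proposal E: 3×4 + 2×5 + 7×4 + 4×5 + 11×4 + 3×2 = 120
Proposal F: 3×2 + 2×0 + 7×3 + 4×2 + 11×5 + 3×4 = 102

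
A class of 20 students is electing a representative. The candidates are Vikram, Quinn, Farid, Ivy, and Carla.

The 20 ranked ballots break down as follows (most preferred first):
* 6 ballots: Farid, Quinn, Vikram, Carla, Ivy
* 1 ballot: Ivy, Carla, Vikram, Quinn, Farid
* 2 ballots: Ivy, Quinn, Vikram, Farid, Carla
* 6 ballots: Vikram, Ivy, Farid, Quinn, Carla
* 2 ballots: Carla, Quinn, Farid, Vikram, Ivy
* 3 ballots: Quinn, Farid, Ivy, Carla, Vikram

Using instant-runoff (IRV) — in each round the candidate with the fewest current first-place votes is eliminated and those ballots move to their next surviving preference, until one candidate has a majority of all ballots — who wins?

Quinn

Round 1: Vikram 6, Quinn 3, Farid 6, Ivy 3, Carla 2. Carla eliminated.
Round 2: Vikram 6, Quinn 5, Farid 6, Ivy 3. Ivy eliminated.
Round 3: Vikram 7, Quinn 7, Farid 6. Farid eliminated.
Round 4: Vikram 7, Quinn 13. Quinn has a majority (≥11).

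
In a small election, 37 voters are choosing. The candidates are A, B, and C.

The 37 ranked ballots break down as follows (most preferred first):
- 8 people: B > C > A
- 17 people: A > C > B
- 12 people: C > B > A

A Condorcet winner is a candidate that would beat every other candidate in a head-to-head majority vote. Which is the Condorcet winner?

C vs A: 20–17
C vs B: 29–8
C beats every other candidate.

C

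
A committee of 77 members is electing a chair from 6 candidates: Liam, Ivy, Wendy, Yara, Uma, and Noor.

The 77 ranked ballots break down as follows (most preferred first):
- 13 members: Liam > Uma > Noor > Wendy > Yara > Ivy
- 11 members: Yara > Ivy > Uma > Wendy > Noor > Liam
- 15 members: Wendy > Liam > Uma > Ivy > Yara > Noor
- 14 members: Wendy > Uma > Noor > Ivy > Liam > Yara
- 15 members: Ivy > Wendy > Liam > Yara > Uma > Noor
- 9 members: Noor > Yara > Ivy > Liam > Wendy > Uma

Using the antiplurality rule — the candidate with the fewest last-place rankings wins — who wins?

Wendy

Last-place votes: Liam 11, Ivy 13, Wendy 0, Yara 14, Uma 9, Noor 30.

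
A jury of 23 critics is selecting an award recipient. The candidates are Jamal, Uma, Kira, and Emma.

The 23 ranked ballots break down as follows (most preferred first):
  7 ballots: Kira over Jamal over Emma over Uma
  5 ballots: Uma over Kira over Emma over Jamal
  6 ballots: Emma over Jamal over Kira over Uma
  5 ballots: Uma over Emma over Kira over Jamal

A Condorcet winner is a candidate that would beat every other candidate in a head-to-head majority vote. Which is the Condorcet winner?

Kira

Kira vs Jamal: 17–6
Kira vs Uma: 13–10
Kira vs Emma: 12–11
Kira beats every other candidate.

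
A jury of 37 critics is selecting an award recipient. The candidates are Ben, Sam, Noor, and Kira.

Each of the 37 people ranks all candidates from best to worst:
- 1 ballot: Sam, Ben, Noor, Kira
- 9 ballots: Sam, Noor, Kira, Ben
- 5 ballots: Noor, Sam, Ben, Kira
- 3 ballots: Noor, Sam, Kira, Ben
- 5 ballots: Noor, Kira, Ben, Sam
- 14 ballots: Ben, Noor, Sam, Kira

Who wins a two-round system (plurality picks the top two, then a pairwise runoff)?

Noor

Round 1 first-place votes: Ben 14, Sam 10, Noor 13, Kira 0. Ben and Noor advance.
Runoff: Ben is ranked above Noor on 15 ballots, Noor above Ben on 22.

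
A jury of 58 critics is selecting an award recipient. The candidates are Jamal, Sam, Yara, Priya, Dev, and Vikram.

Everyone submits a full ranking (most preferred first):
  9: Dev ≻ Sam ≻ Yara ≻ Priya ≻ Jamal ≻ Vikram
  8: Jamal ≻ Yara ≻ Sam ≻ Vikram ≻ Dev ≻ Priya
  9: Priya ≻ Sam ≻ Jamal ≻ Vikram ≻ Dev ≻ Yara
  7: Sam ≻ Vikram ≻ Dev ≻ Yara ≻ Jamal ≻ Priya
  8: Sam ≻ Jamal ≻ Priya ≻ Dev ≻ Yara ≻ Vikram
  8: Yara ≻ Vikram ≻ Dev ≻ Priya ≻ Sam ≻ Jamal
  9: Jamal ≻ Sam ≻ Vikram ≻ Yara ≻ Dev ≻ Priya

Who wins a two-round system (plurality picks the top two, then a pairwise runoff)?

Sam

Round 1 first-place votes: Jamal 17, Sam 15, Yara 8, Priya 9, Dev 9, Vikram 0. Jamal and Sam advance.
Runoff: Jamal is ranked above Sam on 17 ballots, Sam above Jamal on 41.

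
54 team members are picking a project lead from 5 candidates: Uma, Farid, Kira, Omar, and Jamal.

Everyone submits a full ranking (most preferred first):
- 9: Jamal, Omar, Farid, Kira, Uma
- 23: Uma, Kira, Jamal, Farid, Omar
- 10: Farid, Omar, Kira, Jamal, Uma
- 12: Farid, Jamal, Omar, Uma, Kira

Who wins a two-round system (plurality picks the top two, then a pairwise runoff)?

Farid

Round 1 first-place votes: Uma 23, Farid 22, Kira 0, Omar 0, Jamal 9. Uma and Farid advance.
Runoff: Uma is ranked above Farid on 23 ballots, Farid above Uma on 31.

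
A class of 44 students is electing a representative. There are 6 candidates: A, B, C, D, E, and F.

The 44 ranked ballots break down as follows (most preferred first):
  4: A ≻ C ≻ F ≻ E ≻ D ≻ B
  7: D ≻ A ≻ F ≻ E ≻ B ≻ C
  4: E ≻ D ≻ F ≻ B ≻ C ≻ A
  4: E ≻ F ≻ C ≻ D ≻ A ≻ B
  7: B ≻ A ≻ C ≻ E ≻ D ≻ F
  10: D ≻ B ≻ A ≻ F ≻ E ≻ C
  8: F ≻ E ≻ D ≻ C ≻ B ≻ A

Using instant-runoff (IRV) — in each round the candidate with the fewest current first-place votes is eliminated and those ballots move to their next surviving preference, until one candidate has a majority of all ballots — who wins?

E

Round 1: A 4, B 7, C 0, D 17, E 8, F 8. C eliminated.
Round 2: A 4, B 7, D 17, E 8, F 8. A eliminated.
Round 3: B 7, D 17, E 8, F 12. B eliminated.
Round 4: D 17, E 15, F 12. F eliminated.
Round 5: D 17, E 27. E has a majority (≥23).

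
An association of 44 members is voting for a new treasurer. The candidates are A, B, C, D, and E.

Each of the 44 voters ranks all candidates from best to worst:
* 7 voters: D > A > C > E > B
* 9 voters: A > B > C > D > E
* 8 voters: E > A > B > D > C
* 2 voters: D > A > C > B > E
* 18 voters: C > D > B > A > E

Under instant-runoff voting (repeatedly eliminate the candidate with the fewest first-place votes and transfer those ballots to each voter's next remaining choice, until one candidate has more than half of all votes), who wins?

A

Round 1: A 9, B 0, C 18, D 9, E 8. B eliminated.
Round 2: A 9, C 18, D 9, E 8. E eliminated.
Round 3: A 17, C 18, D 9. D eliminated.
Round 4: A 26, C 18. A has a majority (≥23).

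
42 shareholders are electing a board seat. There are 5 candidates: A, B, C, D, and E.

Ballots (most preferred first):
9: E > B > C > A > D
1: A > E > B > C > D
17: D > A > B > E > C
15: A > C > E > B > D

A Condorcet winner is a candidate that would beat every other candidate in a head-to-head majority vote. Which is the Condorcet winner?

A

A vs B: 33–9
A vs C: 33–9
A vs D: 25–17
A vs E: 33–9
A beats every other candidate.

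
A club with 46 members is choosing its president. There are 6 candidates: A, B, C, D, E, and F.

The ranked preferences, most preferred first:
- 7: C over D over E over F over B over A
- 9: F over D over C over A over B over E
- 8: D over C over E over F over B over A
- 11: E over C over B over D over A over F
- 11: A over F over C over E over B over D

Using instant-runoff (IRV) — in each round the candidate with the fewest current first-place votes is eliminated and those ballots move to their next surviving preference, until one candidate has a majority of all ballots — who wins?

Round 1: A 11, B 0, C 7, D 8, E 11, F 9. B eliminated.
Round 2: A 11, C 7, D 8, E 11, F 9. C eliminated.
Round 3: A 11, D 15, E 11, F 9. F eliminated.
Round 4: A 11, D 24, E 11. D has a majority (≥24).

D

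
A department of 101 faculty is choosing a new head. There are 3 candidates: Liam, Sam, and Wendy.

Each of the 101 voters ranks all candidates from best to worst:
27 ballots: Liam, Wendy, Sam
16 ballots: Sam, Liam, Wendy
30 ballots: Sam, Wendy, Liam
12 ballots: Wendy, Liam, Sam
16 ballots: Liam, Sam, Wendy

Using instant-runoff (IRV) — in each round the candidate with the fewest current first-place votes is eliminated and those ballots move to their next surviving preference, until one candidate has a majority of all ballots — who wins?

Round 1: Liam 43, Sam 46, Wendy 12. Wendy eliminated.
Round 2: Liam 55, Sam 46. Liam has a majority (≥51).

Liam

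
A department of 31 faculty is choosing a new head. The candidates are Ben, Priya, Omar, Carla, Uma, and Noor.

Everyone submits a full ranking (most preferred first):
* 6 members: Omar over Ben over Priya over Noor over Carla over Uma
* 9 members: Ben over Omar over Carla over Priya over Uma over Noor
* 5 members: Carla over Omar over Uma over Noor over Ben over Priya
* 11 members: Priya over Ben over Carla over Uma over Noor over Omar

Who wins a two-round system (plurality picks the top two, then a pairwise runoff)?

Ben

Round 1 first-place votes: Ben 9, Priya 11, Omar 6, Carla 5, Uma 0, Noor 0. Priya and Ben advance.
Runoff: Priya is ranked above Ben on 11 ballots, Ben above Priya on 20.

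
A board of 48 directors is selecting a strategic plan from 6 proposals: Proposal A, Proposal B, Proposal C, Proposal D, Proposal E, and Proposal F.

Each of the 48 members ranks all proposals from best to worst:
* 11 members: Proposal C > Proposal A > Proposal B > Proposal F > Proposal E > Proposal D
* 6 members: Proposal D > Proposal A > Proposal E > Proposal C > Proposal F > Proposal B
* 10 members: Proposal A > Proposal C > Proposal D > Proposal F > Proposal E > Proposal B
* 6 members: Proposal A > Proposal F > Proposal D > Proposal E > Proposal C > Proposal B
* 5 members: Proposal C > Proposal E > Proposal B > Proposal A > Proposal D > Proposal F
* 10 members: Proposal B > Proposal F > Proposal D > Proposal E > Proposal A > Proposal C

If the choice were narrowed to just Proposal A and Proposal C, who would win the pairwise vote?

Proposal A

Proposal A is ranked above Proposal C on 32 ballots; Proposal C above Proposal A on 16.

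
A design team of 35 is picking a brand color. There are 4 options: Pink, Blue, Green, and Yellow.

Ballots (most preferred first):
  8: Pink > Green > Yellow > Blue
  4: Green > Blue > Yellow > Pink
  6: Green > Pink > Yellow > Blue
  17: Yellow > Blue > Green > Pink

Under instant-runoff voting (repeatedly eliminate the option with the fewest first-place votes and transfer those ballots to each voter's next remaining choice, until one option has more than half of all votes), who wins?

Green

Round 1: Pink 8, Blue 0, Green 10, Yellow 17. Blue eliminated.
Round 2: Pink 8, Green 10, Yellow 17. Pink eliminated.
Round 3: Green 18, Yellow 17. Green has a majority (≥18).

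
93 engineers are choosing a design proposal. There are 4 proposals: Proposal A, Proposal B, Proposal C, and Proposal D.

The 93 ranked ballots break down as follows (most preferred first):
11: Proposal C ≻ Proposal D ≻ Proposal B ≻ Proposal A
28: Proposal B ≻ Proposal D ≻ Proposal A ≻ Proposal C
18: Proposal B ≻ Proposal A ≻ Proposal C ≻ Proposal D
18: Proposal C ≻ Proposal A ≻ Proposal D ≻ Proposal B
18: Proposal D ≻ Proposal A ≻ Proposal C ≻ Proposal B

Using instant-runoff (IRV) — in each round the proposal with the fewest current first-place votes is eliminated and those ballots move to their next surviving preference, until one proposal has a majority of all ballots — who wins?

Round 1: Proposal A 0, Proposal B 46, Proposal C 29, Proposal D 18. Proposal A eliminated.
Round 2: Proposal B 46, Proposal C 29, Proposal D 18. Proposal D eliminated.
Round 3: Proposal B 46, Proposal C 47. Proposal C has a majority (≥47).

Proposal C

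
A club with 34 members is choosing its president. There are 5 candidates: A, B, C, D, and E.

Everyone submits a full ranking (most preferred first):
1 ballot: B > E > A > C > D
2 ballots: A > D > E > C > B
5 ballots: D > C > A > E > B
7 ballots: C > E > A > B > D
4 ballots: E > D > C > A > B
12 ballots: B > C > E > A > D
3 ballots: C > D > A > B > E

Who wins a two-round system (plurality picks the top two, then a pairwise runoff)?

Round 1 first-place votes: A 2, B 13, C 10, D 5, E 4. B and C advance.
Runoff: B is ranked above C on 13 ballots, C above B on 21.

C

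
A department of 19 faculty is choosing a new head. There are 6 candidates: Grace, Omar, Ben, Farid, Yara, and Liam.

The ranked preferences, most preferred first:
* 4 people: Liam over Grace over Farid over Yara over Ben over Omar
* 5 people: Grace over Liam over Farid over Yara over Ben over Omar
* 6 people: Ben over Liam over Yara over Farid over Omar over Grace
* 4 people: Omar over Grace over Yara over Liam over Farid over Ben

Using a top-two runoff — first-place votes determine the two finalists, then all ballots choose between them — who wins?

Round 1 first-place votes: Grace 5, Omar 4, Ben 6, Farid 0, Yara 0, Liam 4. Ben and Grace advance.
Runoff: Ben is ranked above Grace on 6 ballots, Grace above Ben on 13.

Grace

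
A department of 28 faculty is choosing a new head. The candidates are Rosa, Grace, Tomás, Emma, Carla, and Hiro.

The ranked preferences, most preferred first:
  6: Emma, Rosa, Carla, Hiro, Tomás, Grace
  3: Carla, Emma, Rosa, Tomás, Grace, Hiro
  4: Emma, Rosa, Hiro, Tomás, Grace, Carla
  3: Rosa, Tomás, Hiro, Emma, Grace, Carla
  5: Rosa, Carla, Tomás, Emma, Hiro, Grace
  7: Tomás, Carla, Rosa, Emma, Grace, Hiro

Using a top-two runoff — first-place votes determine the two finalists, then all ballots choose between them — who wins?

Round 1 first-place votes: Rosa 8, Grace 0, Tomás 7, Emma 10, Carla 3, Hiro 0. Emma and Rosa advance.
Runoff: Emma is ranked above Rosa on 13 ballots, Rosa above Emma on 15.

Rosa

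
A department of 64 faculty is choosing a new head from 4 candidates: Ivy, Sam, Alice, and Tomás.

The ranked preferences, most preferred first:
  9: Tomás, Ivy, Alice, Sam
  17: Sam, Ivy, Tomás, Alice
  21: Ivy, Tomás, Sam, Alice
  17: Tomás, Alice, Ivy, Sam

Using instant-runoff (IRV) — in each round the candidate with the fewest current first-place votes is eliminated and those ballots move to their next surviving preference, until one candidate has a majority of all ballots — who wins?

Round 1: Ivy 21, Sam 17, Alice 0, Tomás 26. Alice eliminated.
Round 2: Ivy 21, Sam 17, Tomás 26. Sam eliminated.
Round 3: Ivy 38, Tomás 26. Ivy has a majority (≥33).

Ivy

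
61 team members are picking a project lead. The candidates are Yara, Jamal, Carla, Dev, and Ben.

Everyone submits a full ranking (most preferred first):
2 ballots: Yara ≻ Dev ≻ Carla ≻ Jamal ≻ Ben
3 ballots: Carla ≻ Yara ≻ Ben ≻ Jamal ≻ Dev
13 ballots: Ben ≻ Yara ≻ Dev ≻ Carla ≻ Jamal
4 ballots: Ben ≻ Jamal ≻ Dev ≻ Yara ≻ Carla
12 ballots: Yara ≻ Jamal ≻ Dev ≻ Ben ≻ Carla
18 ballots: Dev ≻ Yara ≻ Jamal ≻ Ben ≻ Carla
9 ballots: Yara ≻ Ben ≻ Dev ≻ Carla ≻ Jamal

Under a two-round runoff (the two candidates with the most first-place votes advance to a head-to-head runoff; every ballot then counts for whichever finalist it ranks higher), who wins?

Round 1 first-place votes: Yara 23, Jamal 0, Carla 3, Dev 18, Ben 17. Yara and Dev advance.
Runoff: Yara is ranked above Dev on 39 ballots, Dev above Yara on 22.

Yara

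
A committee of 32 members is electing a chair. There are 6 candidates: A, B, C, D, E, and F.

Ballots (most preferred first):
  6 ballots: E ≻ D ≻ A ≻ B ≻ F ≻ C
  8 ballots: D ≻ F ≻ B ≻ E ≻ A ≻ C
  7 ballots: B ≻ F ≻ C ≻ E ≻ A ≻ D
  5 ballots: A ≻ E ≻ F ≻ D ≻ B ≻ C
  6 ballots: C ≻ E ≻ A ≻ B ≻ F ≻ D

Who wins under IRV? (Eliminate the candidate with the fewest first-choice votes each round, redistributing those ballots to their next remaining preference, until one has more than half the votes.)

E

Round 1: A 5, B 7, C 6, D 8, E 6, F 0. F eliminated.
Round 2: A 5, B 7, C 6, D 8, E 6. A eliminated.
Round 3: B 7, C 6, D 8, E 11. C eliminated.
Round 4: B 7, D 8, E 17. E has a majority (≥17).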